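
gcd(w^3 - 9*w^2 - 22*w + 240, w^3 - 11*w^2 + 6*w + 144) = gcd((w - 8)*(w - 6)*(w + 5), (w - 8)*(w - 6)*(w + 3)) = w^2 - 14*w + 48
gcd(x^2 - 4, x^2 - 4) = x^2 - 4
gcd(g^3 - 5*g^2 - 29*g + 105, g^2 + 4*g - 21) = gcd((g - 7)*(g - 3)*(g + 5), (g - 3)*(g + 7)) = g - 3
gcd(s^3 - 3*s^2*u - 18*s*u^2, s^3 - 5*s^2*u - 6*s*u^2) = s^2 - 6*s*u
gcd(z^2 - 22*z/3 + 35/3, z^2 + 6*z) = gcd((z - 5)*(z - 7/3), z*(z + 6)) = 1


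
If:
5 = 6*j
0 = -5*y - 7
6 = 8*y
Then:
No Solution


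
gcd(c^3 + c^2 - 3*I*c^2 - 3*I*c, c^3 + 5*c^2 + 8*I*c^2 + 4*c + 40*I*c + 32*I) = c + 1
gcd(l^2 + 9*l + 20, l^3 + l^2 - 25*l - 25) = l + 5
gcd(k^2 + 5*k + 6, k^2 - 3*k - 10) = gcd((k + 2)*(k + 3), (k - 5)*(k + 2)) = k + 2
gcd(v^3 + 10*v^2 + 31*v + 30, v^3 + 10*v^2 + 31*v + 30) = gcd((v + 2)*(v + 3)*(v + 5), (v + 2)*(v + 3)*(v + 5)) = v^3 + 10*v^2 + 31*v + 30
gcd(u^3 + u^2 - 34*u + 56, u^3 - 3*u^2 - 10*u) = 1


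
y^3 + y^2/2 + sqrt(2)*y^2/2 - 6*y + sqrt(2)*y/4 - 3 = (y + 1/2)*(y - 3*sqrt(2)/2)*(y + 2*sqrt(2))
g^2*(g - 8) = g^3 - 8*g^2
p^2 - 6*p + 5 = (p - 5)*(p - 1)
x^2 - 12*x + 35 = (x - 7)*(x - 5)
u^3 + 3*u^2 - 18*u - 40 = (u - 4)*(u + 2)*(u + 5)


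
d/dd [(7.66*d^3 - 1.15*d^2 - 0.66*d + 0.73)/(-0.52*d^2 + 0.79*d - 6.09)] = (-3.9832*d^4 + 12.1028*d^3 - 141.1999*d^2 + 14.7662*d + 3.4427)/(0.2704*d^4 - 0.8216*d^3 + 6.9577*d^2 - 9.6222*d + 37.0881)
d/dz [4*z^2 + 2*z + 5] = 8*z + 2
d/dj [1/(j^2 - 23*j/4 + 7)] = 4*(23 - 8*j)/(4*j^2 - 23*j + 28)^2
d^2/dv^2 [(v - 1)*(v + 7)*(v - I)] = 6*v + 12 - 2*I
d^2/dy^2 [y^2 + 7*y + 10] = 2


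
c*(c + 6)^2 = c^3 + 12*c^2 + 36*c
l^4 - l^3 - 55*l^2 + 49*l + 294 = (l - 7)*(l - 3)*(l + 2)*(l + 7)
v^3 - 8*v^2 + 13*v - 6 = (v - 6)*(v - 1)^2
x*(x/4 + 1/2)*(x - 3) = x^3/4 - x^2/4 - 3*x/2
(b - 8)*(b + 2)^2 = b^3 - 4*b^2 - 28*b - 32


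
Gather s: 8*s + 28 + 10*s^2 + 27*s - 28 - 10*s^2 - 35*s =0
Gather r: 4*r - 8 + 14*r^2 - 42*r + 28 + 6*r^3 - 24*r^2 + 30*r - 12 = 6*r^3 - 10*r^2 - 8*r + 8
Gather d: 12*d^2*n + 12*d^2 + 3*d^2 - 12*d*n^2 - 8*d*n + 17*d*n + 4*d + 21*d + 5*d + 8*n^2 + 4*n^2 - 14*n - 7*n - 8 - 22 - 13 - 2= d^2*(12*n + 15) + d*(-12*n^2 + 9*n + 30) + 12*n^2 - 21*n - 45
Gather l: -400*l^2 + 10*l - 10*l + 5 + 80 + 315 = 400 - 400*l^2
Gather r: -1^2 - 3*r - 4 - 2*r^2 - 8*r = -2*r^2 - 11*r - 5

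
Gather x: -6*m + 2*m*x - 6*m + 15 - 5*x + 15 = -12*m + x*(2*m - 5) + 30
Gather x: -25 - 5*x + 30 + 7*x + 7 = 2*x + 12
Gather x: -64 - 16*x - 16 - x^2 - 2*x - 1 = -x^2 - 18*x - 81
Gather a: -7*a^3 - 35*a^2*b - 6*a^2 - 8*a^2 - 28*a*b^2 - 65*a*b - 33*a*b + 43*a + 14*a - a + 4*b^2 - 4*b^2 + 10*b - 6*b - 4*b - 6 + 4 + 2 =-7*a^3 + a^2*(-35*b - 14) + a*(-28*b^2 - 98*b + 56)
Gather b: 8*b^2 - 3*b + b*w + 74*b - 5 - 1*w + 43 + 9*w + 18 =8*b^2 + b*(w + 71) + 8*w + 56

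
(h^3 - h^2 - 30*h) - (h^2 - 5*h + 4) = h^3 - 2*h^2 - 25*h - 4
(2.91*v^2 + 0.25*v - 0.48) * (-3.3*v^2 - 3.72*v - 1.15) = -9.603*v^4 - 11.6502*v^3 - 2.6925*v^2 + 1.4981*v + 0.552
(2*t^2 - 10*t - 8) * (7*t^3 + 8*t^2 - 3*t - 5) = 14*t^5 - 54*t^4 - 142*t^3 - 44*t^2 + 74*t + 40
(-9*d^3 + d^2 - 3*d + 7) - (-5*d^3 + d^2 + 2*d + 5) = -4*d^3 - 5*d + 2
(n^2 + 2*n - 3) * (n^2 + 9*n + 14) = n^4 + 11*n^3 + 29*n^2 + n - 42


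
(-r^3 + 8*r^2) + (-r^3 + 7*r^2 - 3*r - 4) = -2*r^3 + 15*r^2 - 3*r - 4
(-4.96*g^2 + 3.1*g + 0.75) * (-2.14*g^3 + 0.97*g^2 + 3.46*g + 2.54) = 10.6144*g^5 - 11.4452*g^4 - 15.7596*g^3 - 1.1449*g^2 + 10.469*g + 1.905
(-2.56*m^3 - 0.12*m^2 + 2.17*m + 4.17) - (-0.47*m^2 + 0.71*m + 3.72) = -2.56*m^3 + 0.35*m^2 + 1.46*m + 0.45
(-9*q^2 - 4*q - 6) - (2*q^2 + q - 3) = -11*q^2 - 5*q - 3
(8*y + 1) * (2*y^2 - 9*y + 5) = 16*y^3 - 70*y^2 + 31*y + 5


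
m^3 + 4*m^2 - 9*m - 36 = (m - 3)*(m + 3)*(m + 4)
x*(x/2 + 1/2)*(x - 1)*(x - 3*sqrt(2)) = x^4/2 - 3*sqrt(2)*x^3/2 - x^2/2 + 3*sqrt(2)*x/2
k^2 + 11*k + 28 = (k + 4)*(k + 7)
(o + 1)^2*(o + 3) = o^3 + 5*o^2 + 7*o + 3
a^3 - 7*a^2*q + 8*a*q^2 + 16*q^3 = (a - 4*q)^2*(a + q)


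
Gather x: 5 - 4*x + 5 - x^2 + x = -x^2 - 3*x + 10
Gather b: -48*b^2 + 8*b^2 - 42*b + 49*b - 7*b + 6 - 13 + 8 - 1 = -40*b^2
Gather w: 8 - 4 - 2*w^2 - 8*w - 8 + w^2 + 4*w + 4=-w^2 - 4*w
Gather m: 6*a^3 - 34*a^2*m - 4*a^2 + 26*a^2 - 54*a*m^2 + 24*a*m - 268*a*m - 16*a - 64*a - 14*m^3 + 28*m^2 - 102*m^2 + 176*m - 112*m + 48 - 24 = 6*a^3 + 22*a^2 - 80*a - 14*m^3 + m^2*(-54*a - 74) + m*(-34*a^2 - 244*a + 64) + 24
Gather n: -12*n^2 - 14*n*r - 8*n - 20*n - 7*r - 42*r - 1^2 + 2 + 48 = -12*n^2 + n*(-14*r - 28) - 49*r + 49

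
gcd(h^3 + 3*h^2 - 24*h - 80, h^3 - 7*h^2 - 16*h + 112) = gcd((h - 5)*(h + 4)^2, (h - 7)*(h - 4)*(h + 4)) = h + 4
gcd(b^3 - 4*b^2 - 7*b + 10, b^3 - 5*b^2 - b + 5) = b^2 - 6*b + 5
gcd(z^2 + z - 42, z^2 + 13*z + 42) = z + 7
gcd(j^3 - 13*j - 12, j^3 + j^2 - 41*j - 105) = j + 3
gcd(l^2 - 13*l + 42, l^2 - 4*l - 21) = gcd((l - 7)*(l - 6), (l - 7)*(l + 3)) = l - 7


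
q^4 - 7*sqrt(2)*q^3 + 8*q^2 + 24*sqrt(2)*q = q*(q - 6*sqrt(2))*(q - 2*sqrt(2))*(q + sqrt(2))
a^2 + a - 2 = (a - 1)*(a + 2)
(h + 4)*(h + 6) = h^2 + 10*h + 24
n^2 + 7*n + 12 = (n + 3)*(n + 4)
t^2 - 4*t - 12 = (t - 6)*(t + 2)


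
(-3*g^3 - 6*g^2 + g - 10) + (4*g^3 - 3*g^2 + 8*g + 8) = g^3 - 9*g^2 + 9*g - 2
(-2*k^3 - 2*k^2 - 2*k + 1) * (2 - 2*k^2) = 4*k^5 + 4*k^4 - 6*k^2 - 4*k + 2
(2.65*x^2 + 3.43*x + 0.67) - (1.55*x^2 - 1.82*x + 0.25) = 1.1*x^2 + 5.25*x + 0.42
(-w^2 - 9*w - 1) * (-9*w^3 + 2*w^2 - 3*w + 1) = 9*w^5 + 79*w^4 - 6*w^3 + 24*w^2 - 6*w - 1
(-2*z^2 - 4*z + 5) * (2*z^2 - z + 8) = -4*z^4 - 6*z^3 - 2*z^2 - 37*z + 40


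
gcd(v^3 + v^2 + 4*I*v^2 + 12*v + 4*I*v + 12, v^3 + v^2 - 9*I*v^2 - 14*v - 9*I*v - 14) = v^2 + v*(1 - 2*I) - 2*I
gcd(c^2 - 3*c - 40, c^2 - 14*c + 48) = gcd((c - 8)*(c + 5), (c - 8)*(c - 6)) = c - 8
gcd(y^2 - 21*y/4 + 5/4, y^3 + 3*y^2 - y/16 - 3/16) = y - 1/4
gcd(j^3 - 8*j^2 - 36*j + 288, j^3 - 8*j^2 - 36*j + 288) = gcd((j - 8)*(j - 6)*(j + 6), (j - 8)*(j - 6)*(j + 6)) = j^3 - 8*j^2 - 36*j + 288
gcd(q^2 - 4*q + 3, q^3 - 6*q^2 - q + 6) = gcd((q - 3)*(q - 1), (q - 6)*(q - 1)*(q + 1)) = q - 1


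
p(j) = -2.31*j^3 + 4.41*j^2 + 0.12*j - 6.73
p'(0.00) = 0.12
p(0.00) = -6.73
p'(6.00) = -196.44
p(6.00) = -346.21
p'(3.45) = -51.94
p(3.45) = -48.68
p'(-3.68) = -126.19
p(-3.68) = 167.67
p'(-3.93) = -141.58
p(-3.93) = 201.12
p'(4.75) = -114.34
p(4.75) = -154.23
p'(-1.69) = -34.58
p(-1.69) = 16.81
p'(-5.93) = -295.88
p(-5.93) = 629.33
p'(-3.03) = -90.23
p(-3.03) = 97.65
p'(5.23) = -143.31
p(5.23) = -215.93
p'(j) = -6.93*j^2 + 8.82*j + 0.12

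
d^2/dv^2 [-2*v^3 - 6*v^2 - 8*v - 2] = -12*v - 12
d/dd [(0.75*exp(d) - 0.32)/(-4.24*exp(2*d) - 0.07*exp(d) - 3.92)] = (3.18*exp(2*d) - 2.7136*exp(d) - 2.9624)*exp(d)/(17.9776*exp(4*d) + 0.5936*exp(3*d) + 33.2465*exp(2*d) + 0.5488*exp(d) + 15.3664)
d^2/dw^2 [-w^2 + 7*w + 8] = -2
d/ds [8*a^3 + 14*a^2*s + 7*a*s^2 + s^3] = 14*a^2 + 14*a*s + 3*s^2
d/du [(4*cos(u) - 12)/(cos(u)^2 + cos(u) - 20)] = 4*(cos(u)^2 - 6*cos(u) + 17)*sin(u)/(cos(u)^2 + cos(u) - 20)^2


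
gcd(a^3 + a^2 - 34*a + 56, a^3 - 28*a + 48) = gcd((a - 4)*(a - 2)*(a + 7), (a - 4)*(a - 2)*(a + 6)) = a^2 - 6*a + 8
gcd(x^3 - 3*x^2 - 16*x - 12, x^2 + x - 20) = 1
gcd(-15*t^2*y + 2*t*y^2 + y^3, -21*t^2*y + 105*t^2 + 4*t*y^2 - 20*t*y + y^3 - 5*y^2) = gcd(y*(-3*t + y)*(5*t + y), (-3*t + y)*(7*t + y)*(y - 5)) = -3*t + y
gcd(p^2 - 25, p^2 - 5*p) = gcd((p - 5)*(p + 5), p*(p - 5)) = p - 5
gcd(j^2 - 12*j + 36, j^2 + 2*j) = 1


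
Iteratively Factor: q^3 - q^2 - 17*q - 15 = (q - 5)*(q^2 + 4*q + 3) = (q - 5)*(q + 3)*(q + 1)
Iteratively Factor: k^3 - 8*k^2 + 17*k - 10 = (k - 5)*(k^2 - 3*k + 2) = (k - 5)*(k - 1)*(k - 2)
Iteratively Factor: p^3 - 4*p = (p)*(p^2 - 4) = p*(p - 2)*(p + 2)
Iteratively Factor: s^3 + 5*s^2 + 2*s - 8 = (s + 2)*(s^2 + 3*s - 4) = (s + 2)*(s + 4)*(s - 1)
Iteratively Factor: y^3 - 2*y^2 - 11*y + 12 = (y + 3)*(y^2 - 5*y + 4) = (y - 4)*(y + 3)*(y - 1)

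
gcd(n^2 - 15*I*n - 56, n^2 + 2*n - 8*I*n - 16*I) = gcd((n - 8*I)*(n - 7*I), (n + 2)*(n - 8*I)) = n - 8*I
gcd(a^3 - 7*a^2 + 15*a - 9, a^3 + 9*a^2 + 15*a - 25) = a - 1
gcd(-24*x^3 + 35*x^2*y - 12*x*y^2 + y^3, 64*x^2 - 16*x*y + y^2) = 8*x - y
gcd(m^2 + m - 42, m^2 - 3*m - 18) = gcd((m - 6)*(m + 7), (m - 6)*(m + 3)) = m - 6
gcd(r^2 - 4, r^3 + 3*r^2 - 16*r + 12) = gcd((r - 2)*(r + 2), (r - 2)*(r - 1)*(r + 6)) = r - 2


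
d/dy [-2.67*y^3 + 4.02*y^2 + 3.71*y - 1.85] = -8.01*y^2 + 8.04*y + 3.71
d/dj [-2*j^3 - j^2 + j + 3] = -6*j^2 - 2*j + 1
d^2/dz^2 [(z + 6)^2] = 2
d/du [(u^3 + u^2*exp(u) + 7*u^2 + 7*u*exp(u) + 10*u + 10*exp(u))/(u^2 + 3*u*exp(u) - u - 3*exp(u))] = (-(3*u*exp(u) + 2*u - 1)*(u^3 + u^2*exp(u) + 7*u^2 + 7*u*exp(u) + 10*u + 10*exp(u)) + (u^2 + 3*u*exp(u) - u - 3*exp(u))*(u^2*exp(u) + 3*u^2 + 9*u*exp(u) + 14*u + 17*exp(u) + 10))/(u^2 + 3*u*exp(u) - u - 3*exp(u))^2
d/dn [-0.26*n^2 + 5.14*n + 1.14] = 5.14 - 0.52*n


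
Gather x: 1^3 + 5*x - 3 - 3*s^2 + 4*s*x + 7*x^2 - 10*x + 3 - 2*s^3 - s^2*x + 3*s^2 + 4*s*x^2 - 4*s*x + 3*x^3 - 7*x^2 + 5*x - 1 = -2*s^3 - s^2*x + 4*s*x^2 + 3*x^3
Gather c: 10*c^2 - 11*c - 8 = 10*c^2 - 11*c - 8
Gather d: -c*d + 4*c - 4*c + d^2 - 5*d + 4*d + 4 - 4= d^2 + d*(-c - 1)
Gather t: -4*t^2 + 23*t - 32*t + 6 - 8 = -4*t^2 - 9*t - 2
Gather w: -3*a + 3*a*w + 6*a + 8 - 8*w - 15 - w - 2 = 3*a + w*(3*a - 9) - 9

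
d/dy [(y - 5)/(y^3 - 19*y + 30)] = (y^3 - 19*y - (y - 5)*(3*y^2 - 19) + 30)/(y^3 - 19*y + 30)^2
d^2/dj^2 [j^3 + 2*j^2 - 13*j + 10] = 6*j + 4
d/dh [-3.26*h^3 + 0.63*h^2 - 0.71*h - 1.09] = -9.78*h^2 + 1.26*h - 0.71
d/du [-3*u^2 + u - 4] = 1 - 6*u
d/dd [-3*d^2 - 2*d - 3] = -6*d - 2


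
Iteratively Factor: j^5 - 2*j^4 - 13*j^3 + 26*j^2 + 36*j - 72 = (j - 2)*(j^4 - 13*j^2 + 36) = (j - 2)*(j + 3)*(j^3 - 3*j^2 - 4*j + 12) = (j - 2)*(j + 2)*(j + 3)*(j^2 - 5*j + 6) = (j - 2)^2*(j + 2)*(j + 3)*(j - 3)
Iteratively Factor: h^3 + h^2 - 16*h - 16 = (h + 1)*(h^2 - 16) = (h + 1)*(h + 4)*(h - 4)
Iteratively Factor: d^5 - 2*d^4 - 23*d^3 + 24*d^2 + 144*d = (d - 4)*(d^4 + 2*d^3 - 15*d^2 - 36*d) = (d - 4)^2*(d^3 + 6*d^2 + 9*d) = d*(d - 4)^2*(d^2 + 6*d + 9) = d*(d - 4)^2*(d + 3)*(d + 3)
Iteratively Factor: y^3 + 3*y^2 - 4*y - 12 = (y - 2)*(y^2 + 5*y + 6) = (y - 2)*(y + 2)*(y + 3)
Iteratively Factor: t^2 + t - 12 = (t + 4)*(t - 3)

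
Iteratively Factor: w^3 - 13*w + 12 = (w + 4)*(w^2 - 4*w + 3) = (w - 3)*(w + 4)*(w - 1)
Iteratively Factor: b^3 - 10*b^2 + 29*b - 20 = (b - 1)*(b^2 - 9*b + 20) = (b - 5)*(b - 1)*(b - 4)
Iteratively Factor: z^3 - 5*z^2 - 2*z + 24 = (z + 2)*(z^2 - 7*z + 12) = (z - 4)*(z + 2)*(z - 3)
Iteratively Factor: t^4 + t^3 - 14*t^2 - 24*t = (t)*(t^3 + t^2 - 14*t - 24) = t*(t + 3)*(t^2 - 2*t - 8) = t*(t + 2)*(t + 3)*(t - 4)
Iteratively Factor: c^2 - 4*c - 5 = (c + 1)*(c - 5)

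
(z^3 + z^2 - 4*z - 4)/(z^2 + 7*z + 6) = (z^2 - 4)/(z + 6)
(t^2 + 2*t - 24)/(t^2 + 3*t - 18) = (t - 4)/(t - 3)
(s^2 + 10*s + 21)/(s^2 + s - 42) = (s + 3)/(s - 6)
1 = 1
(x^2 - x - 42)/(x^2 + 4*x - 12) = (x - 7)/(x - 2)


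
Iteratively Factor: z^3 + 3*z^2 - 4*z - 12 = (z + 2)*(z^2 + z - 6) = (z + 2)*(z + 3)*(z - 2)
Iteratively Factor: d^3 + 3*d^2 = (d)*(d^2 + 3*d) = d*(d + 3)*(d)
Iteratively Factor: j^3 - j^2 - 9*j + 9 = (j + 3)*(j^2 - 4*j + 3) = (j - 3)*(j + 3)*(j - 1)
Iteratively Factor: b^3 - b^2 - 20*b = (b - 5)*(b^2 + 4*b) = (b - 5)*(b + 4)*(b)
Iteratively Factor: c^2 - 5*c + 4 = (c - 4)*(c - 1)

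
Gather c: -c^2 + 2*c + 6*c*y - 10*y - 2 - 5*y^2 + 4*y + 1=-c^2 + c*(6*y + 2) - 5*y^2 - 6*y - 1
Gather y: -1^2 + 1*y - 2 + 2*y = 3*y - 3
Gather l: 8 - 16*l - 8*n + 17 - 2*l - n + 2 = -18*l - 9*n + 27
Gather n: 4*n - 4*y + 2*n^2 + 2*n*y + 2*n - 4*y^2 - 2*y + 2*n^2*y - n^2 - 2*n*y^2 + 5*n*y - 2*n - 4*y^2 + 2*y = n^2*(2*y + 1) + n*(-2*y^2 + 7*y + 4) - 8*y^2 - 4*y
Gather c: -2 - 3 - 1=-6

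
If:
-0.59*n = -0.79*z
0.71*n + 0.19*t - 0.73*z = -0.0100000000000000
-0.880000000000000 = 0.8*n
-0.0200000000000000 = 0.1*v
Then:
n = -1.10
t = 0.90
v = -0.20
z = -0.82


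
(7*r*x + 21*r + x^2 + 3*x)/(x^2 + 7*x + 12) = (7*r + x)/(x + 4)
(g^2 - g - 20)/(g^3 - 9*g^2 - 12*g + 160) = 1/(g - 8)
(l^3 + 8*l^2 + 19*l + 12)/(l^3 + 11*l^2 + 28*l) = (l^2 + 4*l + 3)/(l*(l + 7))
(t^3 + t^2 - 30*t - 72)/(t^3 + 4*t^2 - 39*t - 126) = (t + 4)/(t + 7)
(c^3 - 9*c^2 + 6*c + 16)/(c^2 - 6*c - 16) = (c^2 - c - 2)/(c + 2)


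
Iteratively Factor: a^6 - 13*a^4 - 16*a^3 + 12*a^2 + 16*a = (a - 1)*(a^5 + a^4 - 12*a^3 - 28*a^2 - 16*a) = (a - 1)*(a + 2)*(a^4 - a^3 - 10*a^2 - 8*a) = (a - 1)*(a + 1)*(a + 2)*(a^3 - 2*a^2 - 8*a) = a*(a - 1)*(a + 1)*(a + 2)*(a^2 - 2*a - 8) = a*(a - 1)*(a + 1)*(a + 2)^2*(a - 4)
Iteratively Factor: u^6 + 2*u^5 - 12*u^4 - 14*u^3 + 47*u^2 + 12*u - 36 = (u - 2)*(u^5 + 4*u^4 - 4*u^3 - 22*u^2 + 3*u + 18) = (u - 2)*(u + 3)*(u^4 + u^3 - 7*u^2 - u + 6) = (u - 2)*(u + 1)*(u + 3)*(u^3 - 7*u + 6) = (u - 2)*(u - 1)*(u + 1)*(u + 3)*(u^2 + u - 6) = (u - 2)^2*(u - 1)*(u + 1)*(u + 3)*(u + 3)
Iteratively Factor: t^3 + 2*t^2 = (t)*(t^2 + 2*t) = t^2*(t + 2)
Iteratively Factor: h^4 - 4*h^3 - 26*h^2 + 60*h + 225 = (h + 3)*(h^3 - 7*h^2 - 5*h + 75) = (h - 5)*(h + 3)*(h^2 - 2*h - 15) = (h - 5)*(h + 3)^2*(h - 5)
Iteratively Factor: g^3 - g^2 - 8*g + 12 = (g - 2)*(g^2 + g - 6) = (g - 2)*(g + 3)*(g - 2)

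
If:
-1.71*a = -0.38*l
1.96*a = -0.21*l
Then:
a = 0.00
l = 0.00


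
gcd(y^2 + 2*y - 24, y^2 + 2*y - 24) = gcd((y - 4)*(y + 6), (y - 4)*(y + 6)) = y^2 + 2*y - 24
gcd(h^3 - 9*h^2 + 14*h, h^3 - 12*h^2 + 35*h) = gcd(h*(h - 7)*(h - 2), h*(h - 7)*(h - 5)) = h^2 - 7*h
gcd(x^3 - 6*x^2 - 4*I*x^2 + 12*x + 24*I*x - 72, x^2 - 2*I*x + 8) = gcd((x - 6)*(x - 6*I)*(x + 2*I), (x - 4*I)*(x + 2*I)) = x + 2*I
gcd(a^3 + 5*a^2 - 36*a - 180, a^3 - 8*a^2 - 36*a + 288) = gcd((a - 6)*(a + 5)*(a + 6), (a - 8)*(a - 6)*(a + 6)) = a^2 - 36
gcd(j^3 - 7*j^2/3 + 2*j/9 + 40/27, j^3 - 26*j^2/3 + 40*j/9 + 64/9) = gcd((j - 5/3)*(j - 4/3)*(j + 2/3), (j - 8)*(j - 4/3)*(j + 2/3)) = j^2 - 2*j/3 - 8/9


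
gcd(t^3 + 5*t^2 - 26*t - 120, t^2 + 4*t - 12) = t + 6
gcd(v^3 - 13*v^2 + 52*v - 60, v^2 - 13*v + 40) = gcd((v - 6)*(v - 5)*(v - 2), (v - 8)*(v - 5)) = v - 5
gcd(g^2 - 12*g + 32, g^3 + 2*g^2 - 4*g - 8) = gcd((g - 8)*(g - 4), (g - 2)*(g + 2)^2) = 1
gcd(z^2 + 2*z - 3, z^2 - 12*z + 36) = 1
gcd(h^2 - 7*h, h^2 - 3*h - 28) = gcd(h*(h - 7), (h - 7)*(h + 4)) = h - 7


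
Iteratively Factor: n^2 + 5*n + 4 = (n + 4)*(n + 1)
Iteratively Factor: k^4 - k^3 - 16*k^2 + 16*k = (k - 1)*(k^3 - 16*k) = k*(k - 1)*(k^2 - 16) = k*(k - 4)*(k - 1)*(k + 4)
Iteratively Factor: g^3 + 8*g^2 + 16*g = (g + 4)*(g^2 + 4*g) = g*(g + 4)*(g + 4)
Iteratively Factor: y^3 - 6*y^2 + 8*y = (y - 4)*(y^2 - 2*y) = y*(y - 4)*(y - 2)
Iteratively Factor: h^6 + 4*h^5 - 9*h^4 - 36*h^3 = (h)*(h^5 + 4*h^4 - 9*h^3 - 36*h^2) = h*(h + 3)*(h^4 + h^3 - 12*h^2) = h*(h - 3)*(h + 3)*(h^3 + 4*h^2) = h*(h - 3)*(h + 3)*(h + 4)*(h^2) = h^2*(h - 3)*(h + 3)*(h + 4)*(h)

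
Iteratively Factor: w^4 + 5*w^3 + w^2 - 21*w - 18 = (w + 3)*(w^3 + 2*w^2 - 5*w - 6) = (w + 3)^2*(w^2 - w - 2) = (w - 2)*(w + 3)^2*(w + 1)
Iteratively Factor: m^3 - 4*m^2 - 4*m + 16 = (m - 4)*(m^2 - 4) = (m - 4)*(m - 2)*(m + 2)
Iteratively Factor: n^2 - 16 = (n - 4)*(n + 4)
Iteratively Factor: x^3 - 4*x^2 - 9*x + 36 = (x - 4)*(x^2 - 9) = (x - 4)*(x - 3)*(x + 3)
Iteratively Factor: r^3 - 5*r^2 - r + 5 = (r - 5)*(r^2 - 1) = (r - 5)*(r - 1)*(r + 1)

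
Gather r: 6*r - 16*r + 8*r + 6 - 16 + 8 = -2*r - 2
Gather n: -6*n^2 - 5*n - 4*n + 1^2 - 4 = -6*n^2 - 9*n - 3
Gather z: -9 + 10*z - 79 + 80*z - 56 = 90*z - 144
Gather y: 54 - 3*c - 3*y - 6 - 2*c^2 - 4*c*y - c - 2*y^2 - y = -2*c^2 - 4*c - 2*y^2 + y*(-4*c - 4) + 48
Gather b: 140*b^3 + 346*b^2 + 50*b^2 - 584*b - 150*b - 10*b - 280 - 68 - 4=140*b^3 + 396*b^2 - 744*b - 352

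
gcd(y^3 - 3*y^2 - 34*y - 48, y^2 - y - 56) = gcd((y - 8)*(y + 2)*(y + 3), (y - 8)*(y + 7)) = y - 8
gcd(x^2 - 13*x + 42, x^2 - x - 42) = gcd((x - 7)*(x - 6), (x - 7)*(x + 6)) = x - 7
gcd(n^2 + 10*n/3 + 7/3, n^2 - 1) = n + 1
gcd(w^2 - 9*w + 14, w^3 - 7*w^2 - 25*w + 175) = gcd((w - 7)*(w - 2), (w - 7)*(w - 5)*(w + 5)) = w - 7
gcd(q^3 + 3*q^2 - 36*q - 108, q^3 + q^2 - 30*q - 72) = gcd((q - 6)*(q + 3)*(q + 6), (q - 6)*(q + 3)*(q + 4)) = q^2 - 3*q - 18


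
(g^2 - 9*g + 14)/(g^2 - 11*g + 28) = (g - 2)/(g - 4)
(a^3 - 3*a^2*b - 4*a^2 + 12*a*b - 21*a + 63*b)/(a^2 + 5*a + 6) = (a^2 - 3*a*b - 7*a + 21*b)/(a + 2)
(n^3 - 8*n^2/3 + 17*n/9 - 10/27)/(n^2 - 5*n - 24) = (-27*n^3 + 72*n^2 - 51*n + 10)/(27*(-n^2 + 5*n + 24))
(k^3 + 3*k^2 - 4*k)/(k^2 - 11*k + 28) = k*(k^2 + 3*k - 4)/(k^2 - 11*k + 28)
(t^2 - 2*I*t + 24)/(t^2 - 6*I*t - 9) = (-t^2 + 2*I*t - 24)/(-t^2 + 6*I*t + 9)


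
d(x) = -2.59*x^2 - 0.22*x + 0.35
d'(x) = -5.18*x - 0.22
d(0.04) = 0.34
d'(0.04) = -0.43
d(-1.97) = -9.27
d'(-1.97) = 9.98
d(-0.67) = -0.67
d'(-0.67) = 3.25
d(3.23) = -27.38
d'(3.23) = -16.95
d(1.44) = -5.34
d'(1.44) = -7.68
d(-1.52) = -5.30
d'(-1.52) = 7.65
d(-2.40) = -14.04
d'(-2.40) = 12.21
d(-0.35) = 0.11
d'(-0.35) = 1.59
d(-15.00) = -579.10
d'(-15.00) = 77.48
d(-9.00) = -207.46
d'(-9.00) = 46.40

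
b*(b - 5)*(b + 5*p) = b^3 + 5*b^2*p - 5*b^2 - 25*b*p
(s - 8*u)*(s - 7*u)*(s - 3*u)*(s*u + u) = s^4*u - 18*s^3*u^2 + s^3*u + 101*s^2*u^3 - 18*s^2*u^2 - 168*s*u^4 + 101*s*u^3 - 168*u^4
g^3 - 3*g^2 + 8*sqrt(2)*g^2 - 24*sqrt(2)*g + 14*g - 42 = (g - 3)*(g + sqrt(2))*(g + 7*sqrt(2))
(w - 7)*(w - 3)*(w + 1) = w^3 - 9*w^2 + 11*w + 21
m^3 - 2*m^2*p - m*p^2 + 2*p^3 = (m - 2*p)*(m - p)*(m + p)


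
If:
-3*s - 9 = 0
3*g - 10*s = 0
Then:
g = -10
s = -3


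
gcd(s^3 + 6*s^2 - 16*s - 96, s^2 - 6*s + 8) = s - 4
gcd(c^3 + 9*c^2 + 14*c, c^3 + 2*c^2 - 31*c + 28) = c + 7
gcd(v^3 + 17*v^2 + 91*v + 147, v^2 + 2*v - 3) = v + 3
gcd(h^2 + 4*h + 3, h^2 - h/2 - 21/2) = h + 3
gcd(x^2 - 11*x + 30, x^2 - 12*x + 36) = x - 6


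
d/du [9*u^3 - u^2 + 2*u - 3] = 27*u^2 - 2*u + 2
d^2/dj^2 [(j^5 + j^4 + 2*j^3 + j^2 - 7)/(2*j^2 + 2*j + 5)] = 2*(12*j^7 + 36*j^6 + 126*j^5 + 192*j^4 + 314*j^3 + 96*j^2 + 66*j + 67)/(8*j^6 + 24*j^5 + 84*j^4 + 128*j^3 + 210*j^2 + 150*j + 125)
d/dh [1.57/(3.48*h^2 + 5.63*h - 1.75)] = (-10.9272*h - 8.8391)/(3.48*h^2 + 5.63*h - 1.75)^2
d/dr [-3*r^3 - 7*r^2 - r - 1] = -9*r^2 - 14*r - 1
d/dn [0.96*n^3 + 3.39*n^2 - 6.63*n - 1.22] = 2.88*n^2 + 6.78*n - 6.63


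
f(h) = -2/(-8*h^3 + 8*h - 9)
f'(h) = -2*(24*h^2 - 8)/(-8*h^3 + 8*h - 9)^2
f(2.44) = 0.02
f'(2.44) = -0.02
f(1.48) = 0.09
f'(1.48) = -0.17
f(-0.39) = 0.17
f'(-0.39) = 0.06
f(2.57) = 0.02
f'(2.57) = -0.02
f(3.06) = 0.01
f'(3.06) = -0.01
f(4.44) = 0.00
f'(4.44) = -0.00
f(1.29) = 0.13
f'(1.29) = -0.25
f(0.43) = 0.32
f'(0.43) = 0.19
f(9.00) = 0.00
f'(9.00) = 0.00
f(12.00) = 0.00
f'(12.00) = 0.00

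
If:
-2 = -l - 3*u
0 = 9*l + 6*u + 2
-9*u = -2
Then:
No Solution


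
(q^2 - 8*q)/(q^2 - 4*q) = (q - 8)/(q - 4)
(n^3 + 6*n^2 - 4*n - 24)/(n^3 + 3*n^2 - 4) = (n^2 + 4*n - 12)/(n^2 + n - 2)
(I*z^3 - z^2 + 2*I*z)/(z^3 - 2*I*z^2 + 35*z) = (I*z^2 - z + 2*I)/(z^2 - 2*I*z + 35)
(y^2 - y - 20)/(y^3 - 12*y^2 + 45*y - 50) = (y + 4)/(y^2 - 7*y + 10)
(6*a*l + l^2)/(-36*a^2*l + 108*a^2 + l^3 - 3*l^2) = -l/(6*a*l - 18*a - l^2 + 3*l)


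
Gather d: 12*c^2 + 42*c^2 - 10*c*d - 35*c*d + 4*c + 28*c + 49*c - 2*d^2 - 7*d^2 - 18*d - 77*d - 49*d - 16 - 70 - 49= 54*c^2 + 81*c - 9*d^2 + d*(-45*c - 144) - 135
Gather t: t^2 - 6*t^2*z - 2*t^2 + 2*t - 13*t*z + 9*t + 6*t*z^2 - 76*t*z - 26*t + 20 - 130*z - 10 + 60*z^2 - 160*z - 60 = t^2*(-6*z - 1) + t*(6*z^2 - 89*z - 15) + 60*z^2 - 290*z - 50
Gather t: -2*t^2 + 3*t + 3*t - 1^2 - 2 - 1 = -2*t^2 + 6*t - 4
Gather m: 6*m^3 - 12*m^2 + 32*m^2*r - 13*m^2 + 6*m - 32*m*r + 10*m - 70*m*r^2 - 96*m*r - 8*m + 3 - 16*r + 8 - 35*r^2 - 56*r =6*m^3 + m^2*(32*r - 25) + m*(-70*r^2 - 128*r + 8) - 35*r^2 - 72*r + 11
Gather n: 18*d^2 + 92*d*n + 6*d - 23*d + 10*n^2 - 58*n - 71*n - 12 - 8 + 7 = 18*d^2 - 17*d + 10*n^2 + n*(92*d - 129) - 13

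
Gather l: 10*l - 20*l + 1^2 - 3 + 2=-10*l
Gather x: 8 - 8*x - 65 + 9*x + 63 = x + 6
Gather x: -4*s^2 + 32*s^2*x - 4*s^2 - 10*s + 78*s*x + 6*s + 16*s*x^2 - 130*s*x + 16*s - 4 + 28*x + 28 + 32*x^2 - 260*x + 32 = -8*s^2 + 12*s + x^2*(16*s + 32) + x*(32*s^2 - 52*s - 232) + 56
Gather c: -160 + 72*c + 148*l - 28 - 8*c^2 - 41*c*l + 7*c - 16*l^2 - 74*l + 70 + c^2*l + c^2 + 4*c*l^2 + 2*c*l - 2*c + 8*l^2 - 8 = c^2*(l - 7) + c*(4*l^2 - 39*l + 77) - 8*l^2 + 74*l - 126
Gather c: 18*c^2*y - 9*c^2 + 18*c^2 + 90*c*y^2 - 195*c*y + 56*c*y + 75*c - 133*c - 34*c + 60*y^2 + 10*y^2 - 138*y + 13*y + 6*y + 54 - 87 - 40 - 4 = c^2*(18*y + 9) + c*(90*y^2 - 139*y - 92) + 70*y^2 - 119*y - 77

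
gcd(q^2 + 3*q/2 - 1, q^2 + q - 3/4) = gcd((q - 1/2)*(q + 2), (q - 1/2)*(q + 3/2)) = q - 1/2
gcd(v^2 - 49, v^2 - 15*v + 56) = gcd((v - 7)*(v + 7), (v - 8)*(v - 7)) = v - 7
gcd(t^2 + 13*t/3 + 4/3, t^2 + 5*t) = 1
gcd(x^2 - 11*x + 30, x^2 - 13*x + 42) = x - 6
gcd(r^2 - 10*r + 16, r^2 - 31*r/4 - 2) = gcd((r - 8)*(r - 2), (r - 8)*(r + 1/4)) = r - 8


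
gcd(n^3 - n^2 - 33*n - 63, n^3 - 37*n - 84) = n^2 - 4*n - 21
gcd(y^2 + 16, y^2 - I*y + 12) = y - 4*I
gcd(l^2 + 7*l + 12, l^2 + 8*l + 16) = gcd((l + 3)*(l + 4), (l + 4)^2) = l + 4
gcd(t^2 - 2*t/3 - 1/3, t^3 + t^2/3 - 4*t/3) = t - 1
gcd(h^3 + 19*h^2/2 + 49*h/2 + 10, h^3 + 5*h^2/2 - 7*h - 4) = h^2 + 9*h/2 + 2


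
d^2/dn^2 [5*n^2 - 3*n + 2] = 10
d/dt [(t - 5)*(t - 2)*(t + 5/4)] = 3*t^2 - 23*t/2 + 5/4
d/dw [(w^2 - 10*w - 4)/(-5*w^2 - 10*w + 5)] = 6*(-2*w^2 - w - 3)/(5*(w^4 + 4*w^3 + 2*w^2 - 4*w + 1))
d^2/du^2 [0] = 0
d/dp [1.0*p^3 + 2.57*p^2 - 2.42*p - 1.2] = 3.0*p^2 + 5.14*p - 2.42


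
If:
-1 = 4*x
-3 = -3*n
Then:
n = 1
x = -1/4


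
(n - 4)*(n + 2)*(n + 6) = n^3 + 4*n^2 - 20*n - 48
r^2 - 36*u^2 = (r - 6*u)*(r + 6*u)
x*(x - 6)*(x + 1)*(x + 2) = x^4 - 3*x^3 - 16*x^2 - 12*x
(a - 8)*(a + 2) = a^2 - 6*a - 16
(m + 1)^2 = m^2 + 2*m + 1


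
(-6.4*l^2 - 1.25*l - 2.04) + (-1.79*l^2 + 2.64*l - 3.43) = -8.19*l^2 + 1.39*l - 5.47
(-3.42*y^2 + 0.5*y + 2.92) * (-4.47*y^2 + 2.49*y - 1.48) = 15.2874*y^4 - 10.7508*y^3 - 6.7458*y^2 + 6.5308*y - 4.3216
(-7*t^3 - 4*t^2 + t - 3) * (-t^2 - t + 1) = 7*t^5 + 11*t^4 - 4*t^3 - 2*t^2 + 4*t - 3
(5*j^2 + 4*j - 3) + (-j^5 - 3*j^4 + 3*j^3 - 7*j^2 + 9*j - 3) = -j^5 - 3*j^4 + 3*j^3 - 2*j^2 + 13*j - 6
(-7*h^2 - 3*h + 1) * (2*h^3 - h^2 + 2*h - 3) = -14*h^5 + h^4 - 9*h^3 + 14*h^2 + 11*h - 3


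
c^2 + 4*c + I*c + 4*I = (c + 4)*(c + I)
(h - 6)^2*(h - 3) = h^3 - 15*h^2 + 72*h - 108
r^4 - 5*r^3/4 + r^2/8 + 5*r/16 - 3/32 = (r - 3/4)*(r - 1/2)^2*(r + 1/2)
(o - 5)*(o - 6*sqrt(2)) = o^2 - 6*sqrt(2)*o - 5*o + 30*sqrt(2)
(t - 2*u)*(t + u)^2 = t^3 - 3*t*u^2 - 2*u^3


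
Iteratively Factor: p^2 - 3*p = (p - 3)*(p)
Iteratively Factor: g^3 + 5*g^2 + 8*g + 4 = (g + 2)*(g^2 + 3*g + 2) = (g + 2)^2*(g + 1)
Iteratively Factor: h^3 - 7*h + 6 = (h - 1)*(h^2 + h - 6) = (h - 2)*(h - 1)*(h + 3)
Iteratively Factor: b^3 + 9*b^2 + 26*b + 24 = (b + 3)*(b^2 + 6*b + 8) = (b + 2)*(b + 3)*(b + 4)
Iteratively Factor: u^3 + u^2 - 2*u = (u)*(u^2 + u - 2) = u*(u - 1)*(u + 2)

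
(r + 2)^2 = r^2 + 4*r + 4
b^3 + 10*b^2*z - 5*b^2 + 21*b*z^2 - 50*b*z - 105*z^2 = (b - 5)*(b + 3*z)*(b + 7*z)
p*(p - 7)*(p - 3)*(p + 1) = p^4 - 9*p^3 + 11*p^2 + 21*p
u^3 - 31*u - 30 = (u - 6)*(u + 1)*(u + 5)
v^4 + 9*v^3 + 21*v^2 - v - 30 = (v - 1)*(v + 2)*(v + 3)*(v + 5)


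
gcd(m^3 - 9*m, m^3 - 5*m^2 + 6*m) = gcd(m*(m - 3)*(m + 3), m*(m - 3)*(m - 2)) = m^2 - 3*m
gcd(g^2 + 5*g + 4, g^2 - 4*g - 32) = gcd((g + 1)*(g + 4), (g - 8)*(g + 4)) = g + 4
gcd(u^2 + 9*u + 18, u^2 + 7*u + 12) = u + 3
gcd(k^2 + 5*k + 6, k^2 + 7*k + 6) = 1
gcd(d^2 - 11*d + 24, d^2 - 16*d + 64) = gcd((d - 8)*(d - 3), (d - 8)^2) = d - 8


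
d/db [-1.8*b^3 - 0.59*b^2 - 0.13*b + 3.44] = -5.4*b^2 - 1.18*b - 0.13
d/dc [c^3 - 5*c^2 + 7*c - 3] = 3*c^2 - 10*c + 7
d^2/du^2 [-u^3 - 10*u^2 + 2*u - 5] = -6*u - 20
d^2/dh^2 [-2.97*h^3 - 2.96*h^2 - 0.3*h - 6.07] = -17.82*h - 5.92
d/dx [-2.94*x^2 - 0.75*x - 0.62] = -5.88*x - 0.75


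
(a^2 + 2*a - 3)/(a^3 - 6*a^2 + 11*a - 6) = (a + 3)/(a^2 - 5*a + 6)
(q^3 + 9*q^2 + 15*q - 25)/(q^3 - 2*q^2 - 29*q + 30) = (q + 5)/(q - 6)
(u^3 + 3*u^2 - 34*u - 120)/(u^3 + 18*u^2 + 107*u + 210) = (u^2 - 2*u - 24)/(u^2 + 13*u + 42)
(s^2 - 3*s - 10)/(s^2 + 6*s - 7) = (s^2 - 3*s - 10)/(s^2 + 6*s - 7)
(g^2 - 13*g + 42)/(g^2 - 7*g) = (g - 6)/g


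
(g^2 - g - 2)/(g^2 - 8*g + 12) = (g + 1)/(g - 6)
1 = 1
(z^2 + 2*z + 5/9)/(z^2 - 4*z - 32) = (z^2 + 2*z + 5/9)/(z^2 - 4*z - 32)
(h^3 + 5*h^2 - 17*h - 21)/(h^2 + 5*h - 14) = (h^2 - 2*h - 3)/(h - 2)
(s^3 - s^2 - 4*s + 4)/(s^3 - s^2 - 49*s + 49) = (s^2 - 4)/(s^2 - 49)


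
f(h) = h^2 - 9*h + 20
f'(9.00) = 9.00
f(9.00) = 20.00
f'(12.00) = 15.00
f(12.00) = 56.00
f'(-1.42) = -11.84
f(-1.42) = 34.80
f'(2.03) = -4.94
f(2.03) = 5.85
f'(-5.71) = -20.42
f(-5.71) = 103.99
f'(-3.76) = -16.52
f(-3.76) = 67.98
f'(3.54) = -1.92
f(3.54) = 0.67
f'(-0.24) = -9.48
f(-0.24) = 22.22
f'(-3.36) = -15.72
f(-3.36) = 61.53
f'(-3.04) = -15.08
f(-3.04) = 56.60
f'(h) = 2*h - 9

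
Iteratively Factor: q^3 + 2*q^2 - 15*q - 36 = (q + 3)*(q^2 - q - 12) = (q + 3)^2*(q - 4)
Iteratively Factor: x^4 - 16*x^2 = (x)*(x^3 - 16*x) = x^2*(x^2 - 16) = x^2*(x - 4)*(x + 4)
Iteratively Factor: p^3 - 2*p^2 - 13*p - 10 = (p + 1)*(p^2 - 3*p - 10) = (p + 1)*(p + 2)*(p - 5)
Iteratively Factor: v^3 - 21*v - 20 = (v - 5)*(v^2 + 5*v + 4) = (v - 5)*(v + 4)*(v + 1)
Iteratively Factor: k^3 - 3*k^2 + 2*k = (k - 2)*(k^2 - k) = k*(k - 2)*(k - 1)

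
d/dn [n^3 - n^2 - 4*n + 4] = 3*n^2 - 2*n - 4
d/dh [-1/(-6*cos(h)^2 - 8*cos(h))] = (3*cos(h) + 2)*sin(h)/((3*cos(h) + 4)^2*cos(h)^2)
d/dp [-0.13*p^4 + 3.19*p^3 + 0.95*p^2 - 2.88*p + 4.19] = -0.52*p^3 + 9.57*p^2 + 1.9*p - 2.88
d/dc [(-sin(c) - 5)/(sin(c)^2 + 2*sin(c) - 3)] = (sin(c)^2 + 10*sin(c) + 13)*cos(c)/(sin(c)^2 + 2*sin(c) - 3)^2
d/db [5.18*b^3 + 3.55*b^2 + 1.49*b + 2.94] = 15.54*b^2 + 7.1*b + 1.49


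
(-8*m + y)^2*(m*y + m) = 64*m^3*y + 64*m^3 - 16*m^2*y^2 - 16*m^2*y + m*y^3 + m*y^2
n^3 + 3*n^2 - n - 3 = (n - 1)*(n + 1)*(n + 3)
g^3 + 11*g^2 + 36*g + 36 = (g + 2)*(g + 3)*(g + 6)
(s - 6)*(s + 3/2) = s^2 - 9*s/2 - 9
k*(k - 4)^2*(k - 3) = k^4 - 11*k^3 + 40*k^2 - 48*k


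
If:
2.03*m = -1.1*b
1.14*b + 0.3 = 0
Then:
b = -0.26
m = 0.14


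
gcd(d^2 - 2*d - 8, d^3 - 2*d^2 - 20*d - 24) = d + 2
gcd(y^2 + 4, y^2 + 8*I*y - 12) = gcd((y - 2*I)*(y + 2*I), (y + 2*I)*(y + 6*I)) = y + 2*I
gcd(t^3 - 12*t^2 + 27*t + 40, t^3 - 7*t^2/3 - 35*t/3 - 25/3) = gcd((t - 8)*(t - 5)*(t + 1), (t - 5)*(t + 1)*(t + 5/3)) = t^2 - 4*t - 5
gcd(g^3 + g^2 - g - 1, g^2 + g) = g + 1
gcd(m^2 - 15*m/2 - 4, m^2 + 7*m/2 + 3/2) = m + 1/2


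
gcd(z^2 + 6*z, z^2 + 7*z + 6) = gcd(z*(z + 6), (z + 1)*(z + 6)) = z + 6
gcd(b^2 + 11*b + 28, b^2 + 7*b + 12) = b + 4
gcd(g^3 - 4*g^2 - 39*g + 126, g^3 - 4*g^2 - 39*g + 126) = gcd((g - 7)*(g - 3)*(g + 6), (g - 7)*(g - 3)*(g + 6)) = g^3 - 4*g^2 - 39*g + 126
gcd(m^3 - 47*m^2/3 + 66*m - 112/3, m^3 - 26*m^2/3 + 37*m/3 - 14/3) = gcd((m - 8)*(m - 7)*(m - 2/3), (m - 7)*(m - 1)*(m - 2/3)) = m^2 - 23*m/3 + 14/3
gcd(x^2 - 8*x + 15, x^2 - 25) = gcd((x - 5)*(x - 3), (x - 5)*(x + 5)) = x - 5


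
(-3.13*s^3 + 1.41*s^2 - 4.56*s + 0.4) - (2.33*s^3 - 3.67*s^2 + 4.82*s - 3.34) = -5.46*s^3 + 5.08*s^2 - 9.38*s + 3.74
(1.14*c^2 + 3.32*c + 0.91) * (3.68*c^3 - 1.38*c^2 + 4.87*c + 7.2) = 4.1952*c^5 + 10.6444*c^4 + 4.319*c^3 + 23.1206*c^2 + 28.3357*c + 6.552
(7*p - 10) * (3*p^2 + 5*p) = 21*p^3 + 5*p^2 - 50*p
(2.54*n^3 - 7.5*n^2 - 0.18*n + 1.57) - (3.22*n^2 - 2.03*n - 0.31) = 2.54*n^3 - 10.72*n^2 + 1.85*n + 1.88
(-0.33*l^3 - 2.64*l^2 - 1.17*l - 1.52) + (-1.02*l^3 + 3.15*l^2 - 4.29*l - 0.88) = -1.35*l^3 + 0.51*l^2 - 5.46*l - 2.4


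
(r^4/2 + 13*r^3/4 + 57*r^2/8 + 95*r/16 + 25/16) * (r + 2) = r^5/2 + 17*r^4/4 + 109*r^3/8 + 323*r^2/16 + 215*r/16 + 25/8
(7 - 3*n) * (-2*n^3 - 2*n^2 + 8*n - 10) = 6*n^4 - 8*n^3 - 38*n^2 + 86*n - 70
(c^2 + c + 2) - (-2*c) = c^2 + 3*c + 2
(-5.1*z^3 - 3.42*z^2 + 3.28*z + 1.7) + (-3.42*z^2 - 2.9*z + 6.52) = -5.1*z^3 - 6.84*z^2 + 0.38*z + 8.22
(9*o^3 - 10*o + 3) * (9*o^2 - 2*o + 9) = 81*o^5 - 18*o^4 - 9*o^3 + 47*o^2 - 96*o + 27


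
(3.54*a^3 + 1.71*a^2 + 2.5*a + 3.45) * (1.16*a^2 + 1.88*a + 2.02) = 4.1064*a^5 + 8.6388*a^4 + 13.2656*a^3 + 12.1562*a^2 + 11.536*a + 6.969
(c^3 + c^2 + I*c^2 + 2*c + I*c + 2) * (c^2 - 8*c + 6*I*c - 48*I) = c^5 - 7*c^4 + 7*I*c^4 - 12*c^3 - 49*I*c^3 + 28*c^2 - 44*I*c^2 + 32*c - 84*I*c - 96*I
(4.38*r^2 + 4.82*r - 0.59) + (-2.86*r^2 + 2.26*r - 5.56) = 1.52*r^2 + 7.08*r - 6.15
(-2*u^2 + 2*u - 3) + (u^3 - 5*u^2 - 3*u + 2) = u^3 - 7*u^2 - u - 1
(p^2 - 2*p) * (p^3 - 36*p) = p^5 - 2*p^4 - 36*p^3 + 72*p^2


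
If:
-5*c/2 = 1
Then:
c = -2/5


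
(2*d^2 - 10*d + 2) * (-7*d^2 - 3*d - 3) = -14*d^4 + 64*d^3 + 10*d^2 + 24*d - 6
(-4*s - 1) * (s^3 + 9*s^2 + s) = -4*s^4 - 37*s^3 - 13*s^2 - s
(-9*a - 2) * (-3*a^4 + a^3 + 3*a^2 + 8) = 27*a^5 - 3*a^4 - 29*a^3 - 6*a^2 - 72*a - 16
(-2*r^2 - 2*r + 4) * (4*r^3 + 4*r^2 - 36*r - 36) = -8*r^5 - 16*r^4 + 80*r^3 + 160*r^2 - 72*r - 144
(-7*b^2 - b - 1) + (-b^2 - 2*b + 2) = -8*b^2 - 3*b + 1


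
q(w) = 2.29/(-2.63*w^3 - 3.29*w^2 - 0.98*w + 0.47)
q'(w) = 2.29*(7.89*w^2 + 6.58*w + 0.98)/(-2.63*w^3 - 3.29*w^2 - 0.98*w + 0.47)^2 = (18.0681*w^2 + 15.0682*w + 2.2442)/(2.63*w^3 + 3.29*w^2 + 0.98*w - 0.47)^2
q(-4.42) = 0.01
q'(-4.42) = 0.01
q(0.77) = -0.67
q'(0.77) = 2.08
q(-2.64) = 0.08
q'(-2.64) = 0.11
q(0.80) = -0.61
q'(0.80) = 1.82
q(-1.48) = 0.71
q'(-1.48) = 1.86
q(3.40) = -0.02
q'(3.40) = 0.01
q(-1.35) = 1.01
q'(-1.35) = 2.88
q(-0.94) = 3.43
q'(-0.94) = 9.05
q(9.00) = -0.00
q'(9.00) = 0.00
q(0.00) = 4.87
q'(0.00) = 10.16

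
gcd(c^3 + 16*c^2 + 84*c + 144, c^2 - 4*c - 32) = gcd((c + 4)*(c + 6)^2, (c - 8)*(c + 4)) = c + 4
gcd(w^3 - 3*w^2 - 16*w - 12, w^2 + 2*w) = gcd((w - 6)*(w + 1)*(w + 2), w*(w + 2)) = w + 2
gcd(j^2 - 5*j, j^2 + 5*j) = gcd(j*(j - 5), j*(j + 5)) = j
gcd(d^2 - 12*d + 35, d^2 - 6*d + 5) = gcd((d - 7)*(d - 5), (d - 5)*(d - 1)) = d - 5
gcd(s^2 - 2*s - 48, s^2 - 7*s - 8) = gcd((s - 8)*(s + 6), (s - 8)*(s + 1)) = s - 8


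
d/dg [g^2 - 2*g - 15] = 2*g - 2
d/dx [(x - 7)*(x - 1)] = 2*x - 8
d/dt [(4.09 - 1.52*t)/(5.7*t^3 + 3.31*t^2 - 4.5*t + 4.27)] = (17.328*t^3 - 64.9078*t^2 - 27.0758*t + 11.9146)/(32.49*t^6 + 37.734*t^5 - 40.3439*t^4 + 18.888*t^3 + 48.5174*t^2 - 38.43*t + 18.2329)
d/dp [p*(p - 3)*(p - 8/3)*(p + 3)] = 4*p^3 - 8*p^2 - 18*p + 24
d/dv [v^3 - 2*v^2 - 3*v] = 3*v^2 - 4*v - 3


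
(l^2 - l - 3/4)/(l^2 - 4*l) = (l^2 - l - 3/4)/(l*(l - 4))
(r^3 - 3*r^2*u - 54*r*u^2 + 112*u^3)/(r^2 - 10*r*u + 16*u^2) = r + 7*u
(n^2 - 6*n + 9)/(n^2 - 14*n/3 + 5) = 3*(n - 3)/(3*n - 5)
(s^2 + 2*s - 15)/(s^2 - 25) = (s - 3)/(s - 5)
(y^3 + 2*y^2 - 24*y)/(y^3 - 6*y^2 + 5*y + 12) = y*(y + 6)/(y^2 - 2*y - 3)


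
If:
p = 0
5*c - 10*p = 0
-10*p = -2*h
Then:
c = 0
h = 0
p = 0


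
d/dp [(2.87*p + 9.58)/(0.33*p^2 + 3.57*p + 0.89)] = (0.9471*p^2 + 10.2459*p - (0.66*p + 3.57)*(2.87*p + 9.58) + 2.5543)/(0.33*p^2 + 3.57*p + 0.89)^2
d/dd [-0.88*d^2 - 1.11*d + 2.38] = -1.76*d - 1.11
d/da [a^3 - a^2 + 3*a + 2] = 3*a^2 - 2*a + 3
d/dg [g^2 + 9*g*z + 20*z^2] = 2*g + 9*z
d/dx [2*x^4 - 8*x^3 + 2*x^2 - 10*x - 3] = 8*x^3 - 24*x^2 + 4*x - 10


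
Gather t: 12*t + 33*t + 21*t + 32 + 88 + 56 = 66*t + 176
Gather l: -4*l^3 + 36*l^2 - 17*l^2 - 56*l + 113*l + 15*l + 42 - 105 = -4*l^3 + 19*l^2 + 72*l - 63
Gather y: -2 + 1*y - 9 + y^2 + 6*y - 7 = y^2 + 7*y - 18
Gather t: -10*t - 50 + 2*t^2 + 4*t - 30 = 2*t^2 - 6*t - 80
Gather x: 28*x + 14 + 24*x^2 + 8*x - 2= 24*x^2 + 36*x + 12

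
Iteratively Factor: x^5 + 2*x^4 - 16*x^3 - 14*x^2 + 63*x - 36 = (x + 4)*(x^4 - 2*x^3 - 8*x^2 + 18*x - 9) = (x - 3)*(x + 4)*(x^3 + x^2 - 5*x + 3) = (x - 3)*(x - 1)*(x + 4)*(x^2 + 2*x - 3) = (x - 3)*(x - 1)^2*(x + 4)*(x + 3)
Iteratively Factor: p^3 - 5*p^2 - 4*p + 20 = (p + 2)*(p^2 - 7*p + 10) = (p - 2)*(p + 2)*(p - 5)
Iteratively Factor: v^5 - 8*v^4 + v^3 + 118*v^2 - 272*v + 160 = (v - 5)*(v^4 - 3*v^3 - 14*v^2 + 48*v - 32) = (v - 5)*(v - 4)*(v^3 + v^2 - 10*v + 8) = (v - 5)*(v - 4)*(v - 1)*(v^2 + 2*v - 8) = (v - 5)*(v - 4)*(v - 1)*(v + 4)*(v - 2)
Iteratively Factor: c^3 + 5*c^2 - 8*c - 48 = (c - 3)*(c^2 + 8*c + 16) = (c - 3)*(c + 4)*(c + 4)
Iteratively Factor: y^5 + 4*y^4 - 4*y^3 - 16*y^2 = (y + 4)*(y^4 - 4*y^2) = (y - 2)*(y + 4)*(y^3 + 2*y^2) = y*(y - 2)*(y + 4)*(y^2 + 2*y) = y*(y - 2)*(y + 2)*(y + 4)*(y)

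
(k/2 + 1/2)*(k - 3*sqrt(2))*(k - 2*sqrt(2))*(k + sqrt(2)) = k^4/2 - 2*sqrt(2)*k^3 + k^3/2 - 2*sqrt(2)*k^2 + k^2 + k + 6*sqrt(2)*k + 6*sqrt(2)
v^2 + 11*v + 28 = (v + 4)*(v + 7)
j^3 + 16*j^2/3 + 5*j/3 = j*(j + 1/3)*(j + 5)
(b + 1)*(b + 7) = b^2 + 8*b + 7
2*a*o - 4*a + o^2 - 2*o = (2*a + o)*(o - 2)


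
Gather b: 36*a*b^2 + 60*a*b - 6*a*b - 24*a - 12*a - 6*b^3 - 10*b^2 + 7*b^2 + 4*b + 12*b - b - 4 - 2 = -36*a - 6*b^3 + b^2*(36*a - 3) + b*(54*a + 15) - 6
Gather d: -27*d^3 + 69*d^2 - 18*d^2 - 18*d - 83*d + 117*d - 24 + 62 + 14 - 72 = -27*d^3 + 51*d^2 + 16*d - 20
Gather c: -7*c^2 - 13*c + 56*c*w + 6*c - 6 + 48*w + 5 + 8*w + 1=-7*c^2 + c*(56*w - 7) + 56*w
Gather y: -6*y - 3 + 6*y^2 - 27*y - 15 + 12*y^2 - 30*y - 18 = 18*y^2 - 63*y - 36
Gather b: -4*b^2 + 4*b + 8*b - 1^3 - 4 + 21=-4*b^2 + 12*b + 16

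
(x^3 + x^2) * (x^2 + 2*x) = x^5 + 3*x^4 + 2*x^3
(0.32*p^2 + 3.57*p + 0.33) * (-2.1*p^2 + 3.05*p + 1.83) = -0.672*p^4 - 6.521*p^3 + 10.7811*p^2 + 7.5396*p + 0.6039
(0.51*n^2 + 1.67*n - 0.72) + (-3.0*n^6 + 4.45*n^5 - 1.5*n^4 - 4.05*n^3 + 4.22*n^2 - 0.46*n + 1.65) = -3.0*n^6 + 4.45*n^5 - 1.5*n^4 - 4.05*n^3 + 4.73*n^2 + 1.21*n + 0.93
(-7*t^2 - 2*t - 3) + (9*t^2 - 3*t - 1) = 2*t^2 - 5*t - 4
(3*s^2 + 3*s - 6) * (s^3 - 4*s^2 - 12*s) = 3*s^5 - 9*s^4 - 54*s^3 - 12*s^2 + 72*s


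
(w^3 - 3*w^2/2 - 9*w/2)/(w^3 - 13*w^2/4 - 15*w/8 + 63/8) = 4*w/(4*w - 7)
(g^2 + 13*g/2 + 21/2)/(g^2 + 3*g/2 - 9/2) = (2*g + 7)/(2*g - 3)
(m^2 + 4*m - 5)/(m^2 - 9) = (m^2 + 4*m - 5)/(m^2 - 9)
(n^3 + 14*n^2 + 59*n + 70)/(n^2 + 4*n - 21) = (n^2 + 7*n + 10)/(n - 3)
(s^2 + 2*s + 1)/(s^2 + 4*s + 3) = (s + 1)/(s + 3)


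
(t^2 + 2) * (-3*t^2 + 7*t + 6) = -3*t^4 + 7*t^3 + 14*t + 12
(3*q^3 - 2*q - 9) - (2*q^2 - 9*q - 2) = 3*q^3 - 2*q^2 + 7*q - 7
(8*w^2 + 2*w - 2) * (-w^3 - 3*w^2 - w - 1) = -8*w^5 - 26*w^4 - 12*w^3 - 4*w^2 + 2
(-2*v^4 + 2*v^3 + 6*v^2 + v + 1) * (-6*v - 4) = 12*v^5 - 4*v^4 - 44*v^3 - 30*v^2 - 10*v - 4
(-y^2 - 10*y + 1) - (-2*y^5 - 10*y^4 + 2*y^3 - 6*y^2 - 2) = 2*y^5 + 10*y^4 - 2*y^3 + 5*y^2 - 10*y + 3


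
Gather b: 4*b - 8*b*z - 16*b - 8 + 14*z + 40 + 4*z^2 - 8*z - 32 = b*(-8*z - 12) + 4*z^2 + 6*z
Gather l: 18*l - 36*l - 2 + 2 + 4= 4 - 18*l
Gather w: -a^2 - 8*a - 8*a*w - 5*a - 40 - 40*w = -a^2 - 13*a + w*(-8*a - 40) - 40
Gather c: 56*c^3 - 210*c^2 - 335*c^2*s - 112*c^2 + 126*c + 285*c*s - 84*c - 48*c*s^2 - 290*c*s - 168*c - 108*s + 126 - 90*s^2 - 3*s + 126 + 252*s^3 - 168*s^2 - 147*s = 56*c^3 + c^2*(-335*s - 322) + c*(-48*s^2 - 5*s - 126) + 252*s^3 - 258*s^2 - 258*s + 252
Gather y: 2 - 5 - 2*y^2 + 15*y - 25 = -2*y^2 + 15*y - 28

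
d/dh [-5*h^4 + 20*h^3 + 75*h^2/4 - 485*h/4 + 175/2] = -20*h^3 + 60*h^2 + 75*h/2 - 485/4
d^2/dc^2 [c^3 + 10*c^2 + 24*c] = 6*c + 20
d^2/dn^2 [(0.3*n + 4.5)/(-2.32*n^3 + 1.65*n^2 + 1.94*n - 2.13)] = (-9.68832*n^5 - 283.7592*n^4 + 271.28202*n^3 + 65.80386*n^2 + 40.6701*n - 67.98222)/(12.487168*n^9 - 26.64288*n^8 - 12.376968*n^7 + 74.459331*n^6 - 38.572134*n^5 - 58.753269*n^4 + 65.18422*n^3 + 1.591749*n^2 - 26.404758*n + 9.663597)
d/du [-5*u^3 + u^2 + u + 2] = -15*u^2 + 2*u + 1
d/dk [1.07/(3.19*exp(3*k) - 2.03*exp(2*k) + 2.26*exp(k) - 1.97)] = (-10.2399*exp(2*k) + 4.3442*exp(k) - 2.4182)*exp(k)/(3.19*exp(3*k) - 2.03*exp(2*k) + 2.26*exp(k) - 1.97)^2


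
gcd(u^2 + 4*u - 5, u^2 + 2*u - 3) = u - 1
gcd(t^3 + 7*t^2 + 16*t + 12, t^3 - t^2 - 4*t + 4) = t + 2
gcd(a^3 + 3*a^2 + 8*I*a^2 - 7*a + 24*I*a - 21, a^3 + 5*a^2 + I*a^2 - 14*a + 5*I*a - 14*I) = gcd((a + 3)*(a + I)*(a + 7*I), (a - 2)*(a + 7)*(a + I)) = a + I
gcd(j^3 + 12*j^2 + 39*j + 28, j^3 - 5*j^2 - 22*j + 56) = j + 4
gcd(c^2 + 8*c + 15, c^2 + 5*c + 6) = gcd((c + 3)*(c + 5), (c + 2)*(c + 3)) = c + 3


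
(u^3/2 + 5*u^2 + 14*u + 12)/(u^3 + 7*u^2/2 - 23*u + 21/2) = (u^3 + 10*u^2 + 28*u + 24)/(2*u^3 + 7*u^2 - 46*u + 21)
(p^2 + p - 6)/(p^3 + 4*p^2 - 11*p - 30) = (p^2 + p - 6)/(p^3 + 4*p^2 - 11*p - 30)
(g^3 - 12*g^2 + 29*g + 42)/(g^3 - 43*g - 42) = (g - 6)/(g + 6)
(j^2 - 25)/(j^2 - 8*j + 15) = (j + 5)/(j - 3)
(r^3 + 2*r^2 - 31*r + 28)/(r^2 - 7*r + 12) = (r^2 + 6*r - 7)/(r - 3)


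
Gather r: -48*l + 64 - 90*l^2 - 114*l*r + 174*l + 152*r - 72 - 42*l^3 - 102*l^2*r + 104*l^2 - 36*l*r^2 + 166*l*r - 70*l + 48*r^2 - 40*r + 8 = -42*l^3 + 14*l^2 + 56*l + r^2*(48 - 36*l) + r*(-102*l^2 + 52*l + 112)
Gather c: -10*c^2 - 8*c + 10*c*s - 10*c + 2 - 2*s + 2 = -10*c^2 + c*(10*s - 18) - 2*s + 4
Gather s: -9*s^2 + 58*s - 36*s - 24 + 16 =-9*s^2 + 22*s - 8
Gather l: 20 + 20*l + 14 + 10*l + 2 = 30*l + 36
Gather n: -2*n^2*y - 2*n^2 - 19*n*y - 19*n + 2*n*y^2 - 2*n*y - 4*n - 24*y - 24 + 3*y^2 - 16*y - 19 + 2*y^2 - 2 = n^2*(-2*y - 2) + n*(2*y^2 - 21*y - 23) + 5*y^2 - 40*y - 45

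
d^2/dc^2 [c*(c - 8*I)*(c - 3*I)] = 6*c - 22*I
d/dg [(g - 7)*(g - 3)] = 2*g - 10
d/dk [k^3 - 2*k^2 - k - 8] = 3*k^2 - 4*k - 1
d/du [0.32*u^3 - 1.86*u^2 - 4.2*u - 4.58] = 0.96*u^2 - 3.72*u - 4.2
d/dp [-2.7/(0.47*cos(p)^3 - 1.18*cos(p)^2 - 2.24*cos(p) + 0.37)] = (-3.807*cos(p)^2 + 6.372*cos(p) + 6.048)*sin(p)/(0.47*cos(p)^3 - 1.18*cos(p)^2 - 2.24*cos(p) + 0.37)^2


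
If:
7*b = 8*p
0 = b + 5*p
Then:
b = 0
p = 0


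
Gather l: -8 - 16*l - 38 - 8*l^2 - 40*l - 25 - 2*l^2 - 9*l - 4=-10*l^2 - 65*l - 75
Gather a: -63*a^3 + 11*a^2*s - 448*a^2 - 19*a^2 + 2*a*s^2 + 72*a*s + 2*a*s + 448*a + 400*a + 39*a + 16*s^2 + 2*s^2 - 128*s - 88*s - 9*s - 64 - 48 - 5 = -63*a^3 + a^2*(11*s - 467) + a*(2*s^2 + 74*s + 887) + 18*s^2 - 225*s - 117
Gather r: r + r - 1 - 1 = 2*r - 2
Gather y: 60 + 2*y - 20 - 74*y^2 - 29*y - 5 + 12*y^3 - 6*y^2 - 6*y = 12*y^3 - 80*y^2 - 33*y + 35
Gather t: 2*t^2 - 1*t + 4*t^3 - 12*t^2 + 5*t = 4*t^3 - 10*t^2 + 4*t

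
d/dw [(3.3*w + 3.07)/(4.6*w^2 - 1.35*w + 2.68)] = (-15.18*w^2 - 28.244*w + 12.9885)/(21.16*w^4 - 12.42*w^3 + 26.4785*w^2 - 7.236*w + 7.1824)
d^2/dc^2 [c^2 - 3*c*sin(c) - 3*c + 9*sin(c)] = 3*c*sin(c) - 9*sin(c) - 6*cos(c) + 2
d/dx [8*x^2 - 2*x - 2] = 16*x - 2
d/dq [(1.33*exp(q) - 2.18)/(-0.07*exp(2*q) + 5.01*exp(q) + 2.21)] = (0.0931*exp(2*q) - 0.3052*exp(q) + 13.8611)*exp(q)/(0.0049*exp(4*q) - 0.7014*exp(3*q) + 24.7907*exp(2*q) + 22.1442*exp(q) + 4.8841)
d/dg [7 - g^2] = -2*g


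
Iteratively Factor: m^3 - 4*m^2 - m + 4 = (m - 4)*(m^2 - 1) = (m - 4)*(m - 1)*(m + 1)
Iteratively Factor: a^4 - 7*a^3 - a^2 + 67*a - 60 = (a - 1)*(a^3 - 6*a^2 - 7*a + 60) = (a - 4)*(a - 1)*(a^2 - 2*a - 15) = (a - 5)*(a - 4)*(a - 1)*(a + 3)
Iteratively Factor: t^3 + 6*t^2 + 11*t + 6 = (t + 3)*(t^2 + 3*t + 2) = (t + 2)*(t + 3)*(t + 1)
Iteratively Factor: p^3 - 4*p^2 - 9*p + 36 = (p - 3)*(p^2 - p - 12) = (p - 4)*(p - 3)*(p + 3)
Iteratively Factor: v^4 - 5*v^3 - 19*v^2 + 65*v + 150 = (v + 2)*(v^3 - 7*v^2 - 5*v + 75) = (v + 2)*(v + 3)*(v^2 - 10*v + 25) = (v - 5)*(v + 2)*(v + 3)*(v - 5)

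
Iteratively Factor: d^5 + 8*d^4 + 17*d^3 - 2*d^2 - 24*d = (d)*(d^4 + 8*d^3 + 17*d^2 - 2*d - 24) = d*(d - 1)*(d^3 + 9*d^2 + 26*d + 24) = d*(d - 1)*(d + 4)*(d^2 + 5*d + 6) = d*(d - 1)*(d + 2)*(d + 4)*(d + 3)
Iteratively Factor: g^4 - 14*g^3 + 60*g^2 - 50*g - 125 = (g + 1)*(g^3 - 15*g^2 + 75*g - 125) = (g - 5)*(g + 1)*(g^2 - 10*g + 25) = (g - 5)^2*(g + 1)*(g - 5)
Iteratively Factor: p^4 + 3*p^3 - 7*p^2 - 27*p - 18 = (p + 2)*(p^3 + p^2 - 9*p - 9) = (p + 2)*(p + 3)*(p^2 - 2*p - 3) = (p - 3)*(p + 2)*(p + 3)*(p + 1)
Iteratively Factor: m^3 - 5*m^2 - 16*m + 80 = (m - 5)*(m^2 - 16) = (m - 5)*(m + 4)*(m - 4)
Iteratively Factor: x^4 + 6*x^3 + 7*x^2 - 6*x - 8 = (x - 1)*(x^3 + 7*x^2 + 14*x + 8) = (x - 1)*(x + 2)*(x^2 + 5*x + 4) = (x - 1)*(x + 1)*(x + 2)*(x + 4)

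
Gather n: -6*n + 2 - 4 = -6*n - 2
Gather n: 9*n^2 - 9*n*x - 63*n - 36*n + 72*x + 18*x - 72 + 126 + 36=9*n^2 + n*(-9*x - 99) + 90*x + 90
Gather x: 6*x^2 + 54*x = 6*x^2 + 54*x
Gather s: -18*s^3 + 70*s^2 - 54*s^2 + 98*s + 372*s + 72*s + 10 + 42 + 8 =-18*s^3 + 16*s^2 + 542*s + 60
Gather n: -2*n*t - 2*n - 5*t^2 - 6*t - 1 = n*(-2*t - 2) - 5*t^2 - 6*t - 1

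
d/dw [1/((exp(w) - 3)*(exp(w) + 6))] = (-2*exp(w) - 3)*exp(w)/(exp(4*w) + 6*exp(3*w) - 27*exp(2*w) - 108*exp(w) + 324)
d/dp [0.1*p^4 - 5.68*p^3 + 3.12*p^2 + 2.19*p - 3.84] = 0.4*p^3 - 17.04*p^2 + 6.24*p + 2.19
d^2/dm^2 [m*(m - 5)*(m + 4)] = 6*m - 2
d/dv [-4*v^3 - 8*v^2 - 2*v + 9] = -12*v^2 - 16*v - 2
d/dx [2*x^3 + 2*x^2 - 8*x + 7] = 6*x^2 + 4*x - 8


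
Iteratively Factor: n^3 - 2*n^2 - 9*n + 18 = (n + 3)*(n^2 - 5*n + 6) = (n - 3)*(n + 3)*(n - 2)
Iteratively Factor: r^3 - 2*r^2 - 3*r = (r)*(r^2 - 2*r - 3) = r*(r + 1)*(r - 3)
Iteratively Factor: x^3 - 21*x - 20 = (x + 1)*(x^2 - x - 20) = (x + 1)*(x + 4)*(x - 5)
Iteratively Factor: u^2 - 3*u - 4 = (u + 1)*(u - 4)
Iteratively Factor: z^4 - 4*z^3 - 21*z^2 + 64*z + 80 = (z + 1)*(z^3 - 5*z^2 - 16*z + 80) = (z - 5)*(z + 1)*(z^2 - 16) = (z - 5)*(z - 4)*(z + 1)*(z + 4)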